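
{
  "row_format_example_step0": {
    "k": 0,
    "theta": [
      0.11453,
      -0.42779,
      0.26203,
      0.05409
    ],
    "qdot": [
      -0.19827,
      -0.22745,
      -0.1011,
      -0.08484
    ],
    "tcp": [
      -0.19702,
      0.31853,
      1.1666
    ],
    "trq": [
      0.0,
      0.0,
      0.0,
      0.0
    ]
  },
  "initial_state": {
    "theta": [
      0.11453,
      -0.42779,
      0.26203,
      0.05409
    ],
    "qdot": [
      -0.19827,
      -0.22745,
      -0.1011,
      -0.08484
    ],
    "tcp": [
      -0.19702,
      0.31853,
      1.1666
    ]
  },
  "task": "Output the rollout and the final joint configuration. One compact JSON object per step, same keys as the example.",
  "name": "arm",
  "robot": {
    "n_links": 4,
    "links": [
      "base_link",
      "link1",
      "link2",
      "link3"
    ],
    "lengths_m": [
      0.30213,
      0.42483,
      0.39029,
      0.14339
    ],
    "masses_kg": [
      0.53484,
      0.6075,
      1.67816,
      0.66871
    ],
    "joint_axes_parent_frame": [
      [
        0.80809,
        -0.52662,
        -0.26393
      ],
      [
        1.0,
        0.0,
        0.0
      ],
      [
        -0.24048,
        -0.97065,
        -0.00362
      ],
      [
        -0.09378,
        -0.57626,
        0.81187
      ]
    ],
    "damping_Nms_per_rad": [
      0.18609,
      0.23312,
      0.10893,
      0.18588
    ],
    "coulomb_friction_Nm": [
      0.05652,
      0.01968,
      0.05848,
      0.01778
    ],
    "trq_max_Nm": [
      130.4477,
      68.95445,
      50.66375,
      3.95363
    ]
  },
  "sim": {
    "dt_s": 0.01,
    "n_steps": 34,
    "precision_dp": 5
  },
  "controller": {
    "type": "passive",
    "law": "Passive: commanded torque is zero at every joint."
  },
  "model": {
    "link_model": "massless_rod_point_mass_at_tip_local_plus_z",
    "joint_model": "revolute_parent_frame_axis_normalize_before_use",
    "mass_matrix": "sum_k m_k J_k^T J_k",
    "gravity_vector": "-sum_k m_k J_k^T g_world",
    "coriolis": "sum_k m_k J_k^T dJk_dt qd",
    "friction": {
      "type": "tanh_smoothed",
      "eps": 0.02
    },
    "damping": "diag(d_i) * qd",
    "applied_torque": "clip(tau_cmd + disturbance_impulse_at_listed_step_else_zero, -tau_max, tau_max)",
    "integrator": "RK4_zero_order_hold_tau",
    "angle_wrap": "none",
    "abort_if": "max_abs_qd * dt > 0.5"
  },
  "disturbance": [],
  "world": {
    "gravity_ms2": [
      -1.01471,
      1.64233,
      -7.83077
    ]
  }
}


{"k":1,"theta":[0.11292,-0.43072,0.26094,0.05365],"qdot":[-0.12521,-0.35649,-0.11503,-0.0236],"tcp":[-0.19546,0.32243,1.16559],"trq":[0.0,0.0,0.0,0.0]}
{"k":2,"theta":[0.11201,-0.43491,0.25975,0.05353],"qdot":[-0.05704,-0.47984,-0.1191,-0.02676],"tcp":[-0.19419,0.32679,1.16425],"trq":[0.0,0.0,0.0,0.0]}
{"k":3,"theta":[0.11178,-0.44031,0.25854,0.05339],"qdot":[0.00731,-0.59904,-0.11874,-0.02989],"tcp":[-0.19321,0.33161,1.16257],"trq":[0.0,0.0,0.0,0.0]}
{"k":4,"theta":[0.11214,-0.44686,0.25738,0.0532],"qdot":[0.06352,-0.70912,-0.10929,-0.0278],"tcp":[-0.1925,0.33688,1.16054],"trq":[0.0,0.0,0.0,0.0]}
{"k":5,"theta":[0.11305,-0.4545,0.25634,0.053],"qdot":[0.11822,-0.81772,-0.09785,-0.02387],"tcp":[-0.19208,0.34261,1.15817],"trq":[0.0,0.0,0.0,0.0]}
{"k":6,"theta":[0.1145,-0.46322,0.25542,0.05281],"qdot":[0.17221,-0.92575,-0.08483,-0.0222],"tcp":[-0.19194,0.34879,1.15542],"trq":[0.0,0.0,0.0,0.0]}
{"k":7,"theta":[0.11649,-0.47302,0.25464,0.05262],"qdot":[0.22572,-1.03347,-0.0704,-0.02114],"tcp":[-0.19207,0.35541,1.15229],"trq":[0.0,0.0,0.0,0.0]}
{"k":8,"theta":[0.11902,-0.48389,0.25401,0.05243],"qdot":[0.27892,-1.14105,-0.0545,-0.02059],"tcp":[-0.19247,0.36248,1.14877],"trq":[0.0,0.0,0.0,0.0]}
{"k":9,"theta":[0.12207,-0.49584,0.25355,0.05224],"qdot":[0.33192,-1.24861,-0.03708,-0.02048],"tcp":[-0.19314,0.36999,1.14482],"trq":[0.0,0.0,0.0,0.0]}
{"k":10,"theta":[0.12566,-0.50886,0.25327,0.05203],"qdot":[0.38521,-1.35668,-0.01858,-0.0198],"tcp":[-0.19406,0.37793,1.14044],"trq":[0.0,0.0,0.0,0.0]}
{"k":11,"theta":[0.12978,-0.52298,0.25318,0.05185],"qdot":[0.4404,-1.46714,-0.0011,-0.01564],"tcp":[-0.19524,0.3863,1.13559],"trq":[0.0,0.0,0.0,0.0]}
{"k":12,"theta":[0.13447,-0.53822,0.25325,0.05171],"qdot":[0.49849,-1.58107,0.01452,-0.01122],"tcp":[-0.19665,0.39509,1.13026],"trq":[0.0,0.0,0.0,0.0]}
{"k":13,"theta":[0.13976,-0.55461,0.25347,0.0516],"qdot":[0.55765,-1.69626,0.03127,-0.01058],"tcp":[-0.19829,0.40429,1.12442],"trq":[0.0,0.0,0.0,0.0]}
{"k":14,"theta":[0.14562,-0.57214,0.25388,0.05149],"qdot":[0.61599,-1.81047,0.05175,-0.01209],"tcp":[-0.20014,0.4139,1.11805],"trq":[0.0,0.0,0.0,0.0]}
{"k":15,"theta":[0.15207,-0.59081,0.25452,0.05136],"qdot":[0.67252,-1.92257,0.07731,-0.01456],"tcp":[-0.2022,0.4239,1.1111],"trq":[0.0,0.0,0.0,0.0]}
{"k":16,"theta":[0.15907,-0.61058,0.25545,0.0512],"qdot":[0.72669,-2.03192,0.10869,-0.01747],"tcp":[-0.20446,0.43428,1.10356],"trq":[0.0,0.0,0.0,0.0]}
{"k":17,"theta":[0.16659,-0.63144,0.25672,0.05102],"qdot":[0.77796,-2.13796,0.1465,-0.0208],"tcp":[-0.20691,0.44502,1.09538],"trq":[0.0,0.0,0.0,0.0]}
{"k":18,"theta":[0.17462,-0.65333,0.2584,0.05079],"qdot":[0.82572,-2.24004,0.1914,-0.02509],"tcp":[-0.20954,0.45612,1.08655],"trq":[0.0,0.0,0.0,0.0]}
{"k":19,"theta":[0.18309,-0.67622,0.26057,0.05051],"qdot":[0.86931,-2.3375,0.24398,-0.03089],"tcp":[-0.21234,0.46754,1.07702],"trq":[0.0,0.0,0.0,0.0]}
{"k":20,"theta":[0.19199,-0.70006,0.26331,0.05017],"qdot":[0.908,-2.42965,0.30474,-0.03867],"tcp":[-0.21531,0.47928,1.06677],"trq":[0.0,0.0,0.0,0.0]}
{"k":21,"theta":[0.20124,-0.72479,0.2667,0.04973],"qdot":[0.94103,-2.51584,0.37406,-0.04881],"tcp":[-0.21844,0.49131,1.05575],"trq":[0.0,0.0,0.0,0.0]}
{"k":22,"theta":[0.21078,-0.75036,0.27082,0.04919],"qdot":[0.96761,-2.59543,0.45211,-0.06131],"tcp":[-0.22172,0.50361,1.04395],"trq":[0.0,0.0,0.0,0.0]}
{"k":23,"theta":[0.22056,-0.77668,0.27577,0.0485],"qdot":[0.98695,-2.66784,0.53888,-0.0757],"tcp":[-0.22514,0.51616,1.03131],"trq":[0.0,0.0,0.0,0.0]}
{"k":24,"theta":[0.2305,-0.80369,0.28162,0.04767],"qdot":[0.99822,-2.73258,0.63411,-0.09131],"tcp":[-0.2287,0.52893,1.01783],"trq":[0.0,0.0,0.0,0.0]}
{"k":25,"theta":[0.2405,-0.8313,0.28848,0.04667],"qdot":[1.0006,-2.78921,0.73737,-0.10754],"tcp":[-0.23237,0.54189,1.00346],"trq":[0.0,0.0,0.0,0.0]}
{"k":26,"theta":[0.25048,-0.85944,0.2964,0.04552],"qdot":[0.99322,-2.83739,0.84798,-0.1239],"tcp":[-0.23616,0.55502,0.98817],"trq":[0.0,0.0,0.0,0.0]}
{"k":27,"theta":[0.26033,-0.88802,0.30546,0.0442],"qdot":[0.97526,-2.8769,0.96504,-0.14002],"tcp":[-0.24006,0.56828,0.97194],"trq":[0.0,0.0,0.0,0.0]}
{"k":28,"theta":[0.26994,-0.91695,0.31572,0.04272],"qdot":[0.94585,-2.90762,1.08741,-0.15555],"tcp":[-0.24404,0.58164,0.95474],"trq":[0.0,0.0,0.0,0.0]}
{"k":29,"theta":[0.2792,-0.94615,0.32722,0.04109],"qdot":[0.90415,-2.92956,1.21371,-0.17019],"tcp":[-0.24812,0.59506,0.93655],"trq":[0.0,0.0,0.0,0.0]}
{"k":30,"theta":[0.28798,-0.97551,0.34,0.03932],"qdot":[0.84934,-2.94287,1.34232,-0.18366],"tcp":[-0.25226,0.60852,0.91734],"trq":[0.0,0.0,0.0,0.0]}
{"k":31,"theta":[0.29614,-1.00498,0.35407,0.03742],"qdot":[0.78059,-2.94783,1.47137,-0.19567],"tcp":[-0.25646,0.62196,0.89709],"trq":[0.0,0.0,0.0,0.0]}
{"k":32,"theta":[0.30354,-1.03445,0.36942,0.03541],"qdot":[0.69713,-2.94488,1.59877,-0.20595],"tcp":[-0.26071,0.63535,0.8758],"trq":[0.0,0.0,0.0,0.0]}
{"k":33,"theta":[0.31003,-1.06385,0.38603,0.03331],"qdot":[0.5982,-2.9346,1.7222,-0.21422],"tcp":[-0.26499,0.64864,0.85343],"trq":[0.0,0.0,0.0,0.0]}
{"k":34,"theta":[0.31546,-1.09312,0.40384,0.03113],"qdot":[0.48314,-2.91769,1.83915,-0.22017],"tcp":[-0.26928,0.66179,0.82999]}
{"summary": "final theta (rad): 0.31546 -1.09312 0.40384 0.03113"}


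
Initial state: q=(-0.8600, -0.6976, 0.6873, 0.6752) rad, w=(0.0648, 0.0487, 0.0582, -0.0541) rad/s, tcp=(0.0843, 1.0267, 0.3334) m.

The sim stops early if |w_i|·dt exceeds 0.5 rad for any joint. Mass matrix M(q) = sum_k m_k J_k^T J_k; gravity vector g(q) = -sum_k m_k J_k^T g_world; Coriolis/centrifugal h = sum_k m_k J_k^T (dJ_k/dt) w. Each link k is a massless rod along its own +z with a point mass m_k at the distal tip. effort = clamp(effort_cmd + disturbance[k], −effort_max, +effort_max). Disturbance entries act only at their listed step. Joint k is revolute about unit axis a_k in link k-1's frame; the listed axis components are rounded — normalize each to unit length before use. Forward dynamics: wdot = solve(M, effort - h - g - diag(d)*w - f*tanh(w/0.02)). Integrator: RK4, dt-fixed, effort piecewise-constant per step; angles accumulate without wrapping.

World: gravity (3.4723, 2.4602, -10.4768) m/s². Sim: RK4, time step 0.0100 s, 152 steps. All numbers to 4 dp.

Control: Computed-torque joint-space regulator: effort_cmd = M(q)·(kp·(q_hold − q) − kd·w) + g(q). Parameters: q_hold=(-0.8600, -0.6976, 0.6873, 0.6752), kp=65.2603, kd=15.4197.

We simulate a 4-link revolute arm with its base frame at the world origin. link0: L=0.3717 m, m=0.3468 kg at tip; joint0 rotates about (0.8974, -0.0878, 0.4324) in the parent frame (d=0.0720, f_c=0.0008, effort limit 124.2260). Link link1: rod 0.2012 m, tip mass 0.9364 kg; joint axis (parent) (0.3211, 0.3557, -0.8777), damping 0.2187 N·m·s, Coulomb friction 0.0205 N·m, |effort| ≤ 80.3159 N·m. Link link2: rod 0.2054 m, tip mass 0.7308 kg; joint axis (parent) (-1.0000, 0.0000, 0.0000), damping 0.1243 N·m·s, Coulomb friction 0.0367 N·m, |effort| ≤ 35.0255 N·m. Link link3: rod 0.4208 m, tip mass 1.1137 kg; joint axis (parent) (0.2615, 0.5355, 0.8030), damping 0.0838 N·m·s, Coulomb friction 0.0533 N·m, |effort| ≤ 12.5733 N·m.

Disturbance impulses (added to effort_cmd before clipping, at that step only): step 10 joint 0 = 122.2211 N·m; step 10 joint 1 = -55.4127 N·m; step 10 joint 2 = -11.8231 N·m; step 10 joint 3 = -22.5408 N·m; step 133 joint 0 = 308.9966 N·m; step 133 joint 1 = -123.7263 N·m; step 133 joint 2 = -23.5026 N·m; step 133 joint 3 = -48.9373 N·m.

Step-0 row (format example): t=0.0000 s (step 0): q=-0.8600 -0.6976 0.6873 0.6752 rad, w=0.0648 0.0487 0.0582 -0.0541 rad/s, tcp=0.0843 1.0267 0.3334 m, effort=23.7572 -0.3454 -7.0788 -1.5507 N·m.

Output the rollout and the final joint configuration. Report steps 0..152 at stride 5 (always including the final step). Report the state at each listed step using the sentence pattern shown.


t=0.0500 s (step 5): q=-0.8580 -0.6970 0.6883 0.6753 rad, w=0.0212 0.0055 0.0073 -0.0029 rad/s, tcp=0.0837 1.0262 0.3347 m, effort=24.4321 -0.3834 -7.2492 -1.6034 N·m.
t=0.1000 s (step 10): q=-0.8575 -0.6970 0.6883 0.6755 rad, w=0.0036 0.0023 0.0014 -0.0058 rad/s, tcp=0.0835 1.0260 0.3352 m, effort=124.2260 -55.8258 -19.1833 -12.5733 N·m.
t=0.1500 s (step 15): q=-0.8643 -0.8840 0.5279 1.0154 rad, w=0.0115 -1.6073 -1.5095 2.5117 rad/s, tcp=0.0677 1.0184 0.3429 m, effort=16.2060 4.1560 -6.7460 -1.2900 N·m.
t=0.2000 s (step 20): q=-0.8610 -0.9092 0.5066 1.0465 rad, w=0.0563 0.0558 0.0698 -0.2691 rad/s, tcp=0.0602 1.0163 0.3475 m, effort=20.7165 1.4679 -6.6099 -1.9342 N·m.
t=0.2500 s (step 25): q=-0.8604 -0.9010 0.5114 1.0275 rad, w=-0.0239 0.2298 0.0986 -0.4316 rad/s, tcp=0.0606 1.0171 0.3502 m, effort=23.1374 0.0495 -6.4104 -2.2655 N·m.
t=0.3000 s (step 30): q=-0.8626 -0.8885 0.5158 1.0062 rad, w=-0.0596 0.2575 0.0807 -0.4143 rad/s, tcp=0.0647 1.0187 0.3515 m, effort=24.4798 -0.6282 -6.3745 -2.4333 N·m.
t=0.3500 s (step 35): q=-0.8658 -0.8759 0.5198 0.9865 rad, w=-0.0662 0.2470 0.0800 -0.3727 rad/s, tcp=0.0697 1.0204 0.3518 m, effort=25.1851 -0.8982 -6.4229 -2.5030 N·m.
t=0.4000 s (step 40): q=-0.8690 -0.8641 0.5240 0.9690 rad, w=-0.0585 0.2254 0.0907 -0.3325 rad/s, tcp=0.0743 1.0220 0.3515 m, effort=25.5206 -0.9606 -6.5028 -2.5155 N·m.
t=0.4500 s (step 45): q=-0.8716 -0.8534 0.5288 0.9533 rad, w=-0.0454 0.2015 0.1040 -0.2972 rad/s, tcp=0.0782 1.0234 0.3508 m, effort=25.6511 -0.9277 -6.5877 -2.4971 N·m.
t=0.5000 s (step 50): q=-0.8735 -0.8439 0.5343 0.9392 rad, w=-0.0318 0.1789 0.1151 -0.2663 rad/s, tcp=0.0812 1.0244 0.3499 m, effort=25.6753 -0.8594 -6.6662 -2.4642 N·m.
t=0.5500 s (step 55): q=-0.8748 -0.8355 0.5402 0.9267 rad, w=-0.0199 0.1585 0.1222 -0.2391 rad/s, tcp=0.0835 1.0252 0.3488 m, effort=25.6496 -0.7855 -6.7345 -2.4262 N·m.
t=0.6000 s (step 60): q=-0.8756 -0.8281 0.5464 0.9154 rad, w=-0.0103 0.1408 0.1251 -0.2151 rad/s, tcp=0.0851 1.0257 0.3478 m, effort=25.6051 -0.7191 -6.7921 -2.3882 N·m.
t=0.6500 s (step 65): q=-0.8759 -0.8214 0.5526 0.9052 rad, w=-0.0030 0.1255 0.1244 -0.1938 rad/s, tcp=0.0862 1.0261 0.3467 m, effort=25.5572 -0.6645 -6.8401 -2.3526 N·m.
t=0.7000 s (step 70): q=-0.8759 -0.8155 0.5588 0.8960 rad, w=0.0021 0.1124 0.1209 -0.1748 rad/s, tcp=0.0869 1.0264 0.3457 m, effort=25.5131 -0.6222 -6.8800 -2.3204 N·m.
t=0.7500 s (step 75): q=-0.8757 -0.8102 0.5647 0.8877 rad, w=0.0056 0.1010 0.1156 -0.1578 rad/s, tcp=0.0874 1.0265 0.3448 m, effort=25.4751 -0.5906 -6.9133 -2.2917 N·m.
t=0.8000 s (step 80): q=-0.8754 -0.8054 0.5703 0.8803 rad, w=0.0078 0.0910 0.1089 -0.1426 rad/s, tcp=0.0877 1.0266 0.3439 m, effort=25.4435 -0.5675 -6.9411 -2.2663 N·m.
t=0.8500 s (step 85): q=-0.8750 -0.8011 0.5755 0.8735 rad, w=0.0090 0.0822 0.1016 -0.1290 rad/s, tcp=0.0878 1.0267 0.3431 m, effort=25.4176 -0.5511 -6.9646 -2.2439 N·m.
t=0.9000 s (step 90): q=-0.8745 -0.7972 0.5804 0.8674 rad, w=0.0096 0.0744 0.0940 -0.1168 rad/s, tcp=0.0879 1.0267 0.3423 m, effort=25.3965 -0.5394 -6.9846 -2.2241 N·m.
t=0.9500 s (step 95): q=-0.8740 -0.7937 0.5849 0.8618 rad, w=0.0097 0.0675 0.0864 -0.1059 rad/s, tcp=0.0880 1.0267 0.3417 m, effort=25.3792 -0.5313 -7.0018 -2.2064 N·m.
t=1.0000 s (step 100): q=-0.8735 -0.7905 0.5890 0.8568 rad, w=0.0095 0.0612 0.0790 -0.0961 rad/s, tcp=0.0880 1.0267 0.3410 m, effort=25.3649 -0.5256 -7.0167 -2.1906 N·m.
t=1.0500 s (step 105): q=-0.8731 -0.7876 0.5928 0.8522 rad, w=0.0091 0.0556 0.0720 -0.0873 rad/s, tcp=0.0880 1.0266 0.3405 m, effort=25.3529 -0.5215 -7.0297 -2.1764 N·m.
t=1.1000 s (step 110): q=-0.8726 -0.7849 0.5962 0.8481 rad, w=0.0086 0.0505 0.0655 -0.0795 rad/s, tcp=0.0880 1.0266 0.3400 m, effort=25.3427 -0.5186 -7.0412 -2.1637 N·m.
t=1.1500 s (step 115): q=-0.8722 -0.7825 0.5993 0.8443 rad, w=0.0080 0.0460 0.0595 -0.0726 rad/s, tcp=0.0880 1.0265 0.3396 m, effort=25.3340 -0.5165 -7.0513 -2.1521 N·m.
t=1.2000 s (step 120): q=-0.8718 -0.7803 0.6022 0.8409 rad, w=0.0075 0.0420 0.0541 -0.0666 rad/s, tcp=0.0879 1.0265 0.3392 m, effort=25.3264 -0.5148 -7.0605 -2.1416 N·m.
t=1.2500 s (step 125): q=-0.8715 -0.7783 0.6047 0.8377 rad, w=0.0069 0.0385 0.0493 -0.0613 rad/s, tcp=0.0879 1.0265 0.3388 m, effort=25.3197 -0.5136 -7.0688 -2.1320 N·m.
t=1.3000 s (step 130): q=-0.8711 -0.7765 0.6071 0.8347 rad, w=0.0064 0.0354 0.0451 -0.0569 rad/s, tcp=0.0879 1.0264 0.3385 m, effort=25.3138 -0.5125 -7.0764 -2.1231 N·m.
t=1.3500 s (step 135): q=-0.9120 -1.0359 0.3031 1.2380 rad, w=-2.3825 -14.1112 -18.4970 18.1117 rad/s, tcp=0.0803 1.0221 0.3416 m, effort=13.8742 9.4680 -6.4790 -2.1155 N·m.
t=1.4000 s (step 140): q=-0.9533 -1.3294 -0.0766 1.5010 rad, w=-0.0099 -1.1225 -1.2421 -0.0779 rad/s, tcp=0.0581 1.0147 0.3512 m, effort=21.8978 3.3507 -6.2553 -3.7566 N·m.
t=1.4500 s (step 145): q=-0.9470 -1.3242 -0.0682 1.4482 rad, w=0.1621 0.6872 0.7629 -1.5442 rad/s, tcp=0.0562 1.0152 0.3679 m, effort=23.2689 0.1317 -4.0400 -2.9950 N·m.
t=1.5000 s (step 150): q=-0.9400 -1.2848 -0.0276 1.3670 rad, w=0.1141 0.8187 0.8018 -1.6244 rad/s, tcp=0.0601 1.0175 0.3855 m, effort=23.7995 -1.3328 -3.0356 -2.7129 N·m.
t=1.5200 s (step 152): q=-0.9379 -1.2687 -0.0120 1.3351 rad, w=0.0955 0.7920 0.7653 -1.5637 rad/s, tcp=0.0618 1.0184 0.3919 m.
final q (rad): -0.9379 -1.2687 -0.0120 1.3351


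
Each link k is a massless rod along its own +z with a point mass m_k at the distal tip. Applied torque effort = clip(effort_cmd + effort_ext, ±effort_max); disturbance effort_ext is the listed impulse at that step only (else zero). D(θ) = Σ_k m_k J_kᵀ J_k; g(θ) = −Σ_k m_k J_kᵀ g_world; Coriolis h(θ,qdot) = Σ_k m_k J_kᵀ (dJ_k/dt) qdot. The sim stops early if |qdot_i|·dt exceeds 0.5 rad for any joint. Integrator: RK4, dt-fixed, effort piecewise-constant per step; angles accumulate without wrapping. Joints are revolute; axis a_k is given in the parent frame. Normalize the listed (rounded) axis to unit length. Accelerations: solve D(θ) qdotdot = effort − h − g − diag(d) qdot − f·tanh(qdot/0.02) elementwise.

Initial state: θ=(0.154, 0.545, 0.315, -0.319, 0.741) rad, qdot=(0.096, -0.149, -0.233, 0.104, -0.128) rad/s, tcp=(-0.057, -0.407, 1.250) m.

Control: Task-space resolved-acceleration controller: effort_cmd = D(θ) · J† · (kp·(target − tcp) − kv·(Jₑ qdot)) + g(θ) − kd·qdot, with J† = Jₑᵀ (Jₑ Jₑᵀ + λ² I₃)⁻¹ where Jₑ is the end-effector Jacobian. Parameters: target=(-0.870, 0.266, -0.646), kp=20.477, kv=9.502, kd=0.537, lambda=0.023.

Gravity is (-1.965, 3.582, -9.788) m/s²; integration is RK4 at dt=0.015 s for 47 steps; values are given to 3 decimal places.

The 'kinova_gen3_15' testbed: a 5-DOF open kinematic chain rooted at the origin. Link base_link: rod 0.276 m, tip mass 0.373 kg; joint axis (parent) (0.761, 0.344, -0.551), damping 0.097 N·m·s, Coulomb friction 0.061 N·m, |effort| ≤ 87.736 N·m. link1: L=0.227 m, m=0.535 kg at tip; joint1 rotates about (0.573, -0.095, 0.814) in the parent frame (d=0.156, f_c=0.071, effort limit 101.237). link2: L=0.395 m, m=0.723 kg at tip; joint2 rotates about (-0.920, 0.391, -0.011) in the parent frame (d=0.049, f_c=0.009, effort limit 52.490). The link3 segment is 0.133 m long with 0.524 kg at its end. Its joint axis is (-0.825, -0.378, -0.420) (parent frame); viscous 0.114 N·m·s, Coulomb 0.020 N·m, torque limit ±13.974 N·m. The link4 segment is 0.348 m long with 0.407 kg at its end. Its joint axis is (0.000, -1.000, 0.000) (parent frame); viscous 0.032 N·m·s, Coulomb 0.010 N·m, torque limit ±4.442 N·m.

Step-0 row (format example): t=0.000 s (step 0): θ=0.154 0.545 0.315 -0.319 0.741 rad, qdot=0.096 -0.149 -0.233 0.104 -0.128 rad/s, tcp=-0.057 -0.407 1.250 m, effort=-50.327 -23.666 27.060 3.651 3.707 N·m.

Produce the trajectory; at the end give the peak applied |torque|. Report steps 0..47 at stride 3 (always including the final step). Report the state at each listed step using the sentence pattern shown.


t=0.045 s (step 3): θ=0.118 0.546 0.343 -0.433 0.906 rad, qdot=-1.730 -0.028 0.500 -3.576 5.183 rad/s, tcp=-0.072 -0.395 1.222 m, effort=-25.226 -11.423 12.056 3.466 -0.064 N·m.
t=0.090 s (step 6): θ=0.006 0.546 0.338 -0.582 1.134 rad, qdot=-3.150 0.032 -0.717 -2.879 4.826 rad/s, tcp=-0.105 -0.344 1.182 m, effort=-8.472 -3.334 3.052 1.635 -0.179 N·m.
t=0.135 s (step 9): θ=-0.155 0.550 0.285 -0.685 1.339 rad, qdot=-3.923 0.112 -1.591 -1.696 4.319 rad/s, tcp=-0.152 -0.272 1.137 m, effort=2.898 1.575 -2.232 0.419 -0.347 N·m.
t=0.180 s (step 12): θ=-0.337 0.551 0.202 -0.738 1.524 rad, qdot=-4.040 -0.089 -1.968 -0.710 3.934 rad/s, tcp=-0.207 -0.193 1.085 m, effort=11.233 5.120 -5.776 -0.244 -0.619 N·m.
t=0.225 s (step 15): θ=-0.510 0.540 0.116 -0.755 1.695 rad, qdot=-3.615 -0.397 -1.808 -0.102 3.671 rad/s, tcp=-0.267 -0.116 1.024 m, effort=16.680 7.638 -8.176 -0.519 -0.935 N·m.
t=0.270 s (step 18): θ=-0.658 0.513 0.042 -0.752 1.855 rad, qdot=-2.920 -0.800 -1.508 0.232 3.449 rad/s, tcp=-0.329 -0.047 0.956 m, effort=19.813 9.369 -9.657 -0.596 -1.218 N·m.
t=0.315 s (step 21): θ=-0.772 0.468 -0.021 -0.732 2.005 rad, qdot=-2.175 -1.225 -1.345 0.646 3.221 rad/s, tcp=-0.388 0.012 0.883 m, effort=21.634 10.606 -10.599 -0.705 -1.427 N·m.
t=0.360 s (step 24): θ=-0.854 0.401 -0.085 -0.695 2.144 rad, qdot=-1.492 -1.794 -1.545 0.951 2.943 rad/s, tcp=-0.440 0.061 0.807 m, effort=20.355 10.590 -10.289 -0.712 -1.550 N·m.
t=0.405 s (step 27): θ=-0.914 0.311 -0.166 -0.649 2.269 rad, qdot=-1.281 -2.135 -2.104 1.033 2.591 rad/s, tcp=-0.482 0.101 0.729 m, effort=12.795 7.431 -7.048 -0.495 -1.592 N·m.
t=0.450 s (step 30): θ=-0.980 0.218 -0.272 -0.605 2.377 rad, qdot=-1.701 -1.955 -2.540 0.875 2.196 rad/s, tcp=-0.512 0.132 0.652 m, effort=6.737 4.279 -3.932 -0.256 -1.559 N·m.
t=0.495 s (step 33): θ=-1.069 0.135 -0.388 -0.570 2.466 rad, qdot=-2.210 -1.753 -2.560 0.712 1.752 rad/s, tcp=-0.538 0.155 0.577 m, effort=5.691 3.489 -2.906 -0.194 -1.425 N·m.
t=0.540 s (step 36): θ=-1.175 0.058 -0.496 -0.541 2.536 rad, qdot=-2.493 -1.726 -2.192 0.563 1.370 rad/s, tcp=-0.565 0.172 0.503 m, effort=6.806 4.145 -3.084 -0.200 -1.272 N·m.
t=0.585 s (step 39): θ=-1.290 -0.020 -0.581 -0.518 2.591 rad, qdot=-2.571 -1.737 -1.546 0.442 1.109 rad/s, tcp=-0.593 0.185 0.428 m, effort=8.149 5.186 -3.667 -0.216 -1.151 N·m.
t=0.630 s (step 42): θ=-1.405 -0.098 -0.633 -0.500 2.637 rad, qdot=-2.515 -1.700 -0.741 0.355 0.930 rad/s, tcp=-0.622 0.193 0.353 m, effort=9.215 6.175 -4.360 -0.235 -1.051 N·m.
t=0.675 s (step 45): θ=-1.515 -0.172 -0.647 -0.486 2.675 rad, qdot=-2.369 -1.593 0.126 0.293 0.777 rad/s, tcp=-0.649 0.197 0.277 m, effort=10.061 7.014 -5.071 -0.261 -0.952 N·m.
t=0.705 s (step 47): θ=-1.584 -0.218 -0.635 -0.478 2.697 rad, qdot=-2.234 -1.492 0.695 0.257 0.668 rad/s, tcp=-0.666 0.198 0.227 m.
max |effort| (N·m): 50.327


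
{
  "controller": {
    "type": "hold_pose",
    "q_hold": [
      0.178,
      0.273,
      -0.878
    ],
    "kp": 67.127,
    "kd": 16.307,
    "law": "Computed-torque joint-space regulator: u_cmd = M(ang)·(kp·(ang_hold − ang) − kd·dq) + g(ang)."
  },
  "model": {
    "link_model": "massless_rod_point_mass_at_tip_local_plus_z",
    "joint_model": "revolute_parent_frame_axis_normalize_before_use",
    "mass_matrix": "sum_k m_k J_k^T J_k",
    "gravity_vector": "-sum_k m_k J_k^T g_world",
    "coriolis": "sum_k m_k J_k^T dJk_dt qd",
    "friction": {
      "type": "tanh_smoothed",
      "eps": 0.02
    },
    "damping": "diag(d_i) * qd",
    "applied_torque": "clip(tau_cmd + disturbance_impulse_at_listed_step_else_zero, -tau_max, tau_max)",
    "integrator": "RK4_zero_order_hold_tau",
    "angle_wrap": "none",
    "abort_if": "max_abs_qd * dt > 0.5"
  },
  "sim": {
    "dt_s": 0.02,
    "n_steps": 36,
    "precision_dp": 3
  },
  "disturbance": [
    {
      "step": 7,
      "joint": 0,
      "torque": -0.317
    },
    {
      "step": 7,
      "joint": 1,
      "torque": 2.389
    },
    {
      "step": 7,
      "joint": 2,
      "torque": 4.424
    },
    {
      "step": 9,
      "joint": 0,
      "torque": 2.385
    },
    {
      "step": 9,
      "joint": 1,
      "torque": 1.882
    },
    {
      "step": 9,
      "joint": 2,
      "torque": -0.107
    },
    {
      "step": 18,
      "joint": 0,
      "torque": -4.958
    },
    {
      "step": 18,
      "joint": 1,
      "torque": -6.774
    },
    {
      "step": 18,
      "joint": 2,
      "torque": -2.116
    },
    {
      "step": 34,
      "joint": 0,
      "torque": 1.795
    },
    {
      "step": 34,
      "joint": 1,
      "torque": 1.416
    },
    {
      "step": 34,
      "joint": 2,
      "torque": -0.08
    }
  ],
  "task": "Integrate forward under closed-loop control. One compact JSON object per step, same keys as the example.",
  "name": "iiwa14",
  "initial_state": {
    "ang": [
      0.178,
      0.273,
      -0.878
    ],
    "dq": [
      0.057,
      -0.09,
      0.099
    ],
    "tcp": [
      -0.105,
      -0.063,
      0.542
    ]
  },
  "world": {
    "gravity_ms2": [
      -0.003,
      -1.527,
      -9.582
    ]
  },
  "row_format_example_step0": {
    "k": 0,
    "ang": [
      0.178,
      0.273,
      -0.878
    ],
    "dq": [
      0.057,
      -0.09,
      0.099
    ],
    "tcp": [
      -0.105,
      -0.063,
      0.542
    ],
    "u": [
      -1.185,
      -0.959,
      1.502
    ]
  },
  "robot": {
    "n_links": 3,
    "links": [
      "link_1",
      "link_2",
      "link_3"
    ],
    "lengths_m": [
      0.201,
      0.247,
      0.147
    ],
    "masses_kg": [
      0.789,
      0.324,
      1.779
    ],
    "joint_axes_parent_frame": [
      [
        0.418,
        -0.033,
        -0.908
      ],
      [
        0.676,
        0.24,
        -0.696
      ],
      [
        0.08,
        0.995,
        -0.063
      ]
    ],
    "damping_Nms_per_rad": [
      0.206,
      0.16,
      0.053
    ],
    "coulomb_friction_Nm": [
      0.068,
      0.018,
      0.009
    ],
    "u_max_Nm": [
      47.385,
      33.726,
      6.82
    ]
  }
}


{"k":1,"ang":[0.178,0.272,-0.877],"dq":[0.013,-0.032,0.045],"tcp":[-0.105,-0.063,0.542],"u":[-1.188,-0.968,1.511]}
{"k":2,"ang":[0.178,0.272,-0.876],"dq":[0.01,-0.02,0.026],"tcp":[-0.105,-0.063,0.542],"u":[-1.194,-0.971,1.517]}
{"k":3,"ang":[0.178,0.272,-0.876],"dq":[0.011,-0.015,0.016],"tcp":[-0.105,-0.063,0.542],"u":[-1.198,-0.974,1.521]}
{"k":4,"ang":[0.178,0.272,-0.876],"dq":[0.012,-0.014,0.011],"tcp":[-0.105,-0.063,0.542],"u":[-1.201,-0.975,1.523]}
{"k":5,"ang":[0.177,0.273,-0.876],"dq":[0.014,-0.013,0.008],"tcp":[-0.105,-0.063,0.542],"u":[-1.202,-0.975,1.525]}
{"k":6,"ang":[0.177,0.273,-0.877],"dq":[0.015,-0.014,0.007],"tcp":[-0.105,-0.063,0.542],"u":[-1.204,-0.976,1.526]}
{"k":7,"ang":[0.177,0.273,-0.877],"dq":[0.016,-0.014,0.006],"tcp":[-0.105,-0.063,0.542],"u":[-1.521,1.413,5.951]}
{"k":8,"ang":[0.177,0.273,-0.854],"dq":[0.028,-0.025,2.295],"tcp":[-0.102,-0.064,0.544],"u":[-1.115,-1.823,0.001]}
{"k":9,"ang":[0.177,0.273,-0.817],"dq":[0.008,0.001,1.468],"tcp":[-0.099,-0.067,0.547],"u":[1.211,0.208,0.233]}
{"k":10,"ang":[0.183,0.274,-0.794],"dq":[0.584,0.108,0.813],"tcp":[-0.097,-0.069,0.549],"u":[-1.992,-2.198,0.628]}
{"k":11,"ang":[0.191,0.277,-0.782],"dq":[0.222,0.212,0.338],"tcp":[-0.097,-0.071,0.55],"u":[-1.784,-1.938,0.804]}
{"k":12,"ang":[0.194,0.281,-0.779],"dq":[0.057,0.195,0.057],"tcp":[-0.096,-0.073,0.55],"u":[-1.637,-1.725,0.946]}
{"k":13,"ang":[0.194,0.285,-0.779],"dq":[0.025,0.098,-0.077],"tcp":[-0.096,-0.074,0.55],"u":[-1.539,-1.556,1.056]}
{"k":14,"ang":[0.194,0.286,-0.781],"dq":[0.021,0.014,-0.154],"tcp":[-0.097,-0.074,0.55],"u":[-1.468,-1.426,1.141]}
{"k":15,"ang":[0.194,0.286,-0.785],"dq":[0.008,-0.029,-0.212],"tcp":[-0.097,-0.073,0.549],"u":[-1.414,-1.33,1.209]}
{"k":16,"ang":[0.194,0.286,-0.79],"dq":[-0.004,-0.051,-0.249],"tcp":[-0.098,-0.073,0.549],"u":[-1.375,-1.26,1.264]}
{"k":17,"ang":[0.194,0.285,-0.796],"dq":[-0.006,-0.066,-0.267],"tcp":[-0.098,-0.072,0.549],"u":[-1.349,-1.208,1.307]}
{"k":18,"ang":[0.194,0.284,-0.801],"dq":[-0.004,-0.077,-0.271],"tcp":[-0.099,-0.072,0.548],"u":[-6.288,-7.942,-0.774]}
{"k":19,"ang":[0.193,0.264,-0.807],"dq":[-0.12,-1.804,-0.373],"tcp":[-0.1,-0.068,0.548],"u":[0.406,1.17,2.099]}
{"k":20,"ang":[0.189,0.236,-0.815],"dq":[-0.227,-1.058,-0.38],"tcp":[-0.101,-0.062,0.548],"u":[0.006,0.626,1.948]}
{"k":21,"ang":[0.185,0.219,-0.822],"dq":[-0.18,-0.631,-0.332],"tcp":[-0.102,-0.057,0.548],"u":[-0.311,0.226,1.849]}
{"k":22,"ang":[0.182,0.209,-0.828],"dq":[-0.097,-0.367,-0.274],"tcp":[-0.102,-0.055,0.547],"u":[-0.554,-0.07,1.778]}
{"k":23,"ang":[0.181,0.204,-0.833],"dq":[-0.023,-0.192,-0.222],"tcp":[-0.103,-0.054,0.547],"u":[-0.736,-0.292,1.726]}
{"k":24,"ang":[0.181,0.201,-0.837],"dq":[-0.02,-0.028,-0.207],"tcp":[-0.103,-0.053,0.546],"u":[-0.858,-0.458,1.684]}
{"k":25,"ang":[0.181,0.201,-0.841],"dq":[-0.001,0.06,-0.176],"tcp":[-0.104,-0.053,0.546],"u":[-0.946,-0.576,1.65]}
{"k":26,"ang":[0.181,0.203,-0.844],"dq":[0.017,0.106,-0.142],"tcp":[-0.104,-0.053,0.546],"u":[-1.008,-0.66,1.623]}
{"k":27,"ang":[0.182,0.205,-0.846],"dq":[0.031,0.129,-0.111],"tcp":[-0.104,-0.053,0.545],"u":[-1.051,-0.721,1.602]}
{"k":28,"ang":[0.182,0.208,-0.848],"dq":[0.035,0.145,-0.09],"tcp":[-0.104,-0.054,0.545],"u":[-1.082,-0.767,1.584]}
{"k":29,"ang":[0.182,0.212,-0.85],"dq":[0.033,0.154,-0.074],"tcp":[-0.104,-0.054,0.545],"u":[-1.104,-0.803,1.57]}
{"k":30,"ang":[0.183,0.215,-0.852],"dq":[0.033,0.155,-0.061],"tcp":[-0.104,-0.055,0.545],"u":[-1.121,-0.83,1.558]}
{"k":31,"ang":[0.183,0.218,-0.853],"dq":[0.032,0.151,-0.05],"tcp":[-0.104,-0.055,0.545],"u":[-1.134,-0.852,1.549]}
{"k":32,"ang":[0.183,0.222,-0.854],"dq":[0.032,0.144,-0.041],"tcp":[-0.104,-0.056,0.544],"u":[-1.144,-0.868,1.542]}
{"k":33,"ang":[0.184,0.225,-0.855],"dq":[0.032,0.134,-0.034],"tcp":[-0.104,-0.056,0.544],"u":[-1.152,-0.882,1.536]}
{"k":34,"ang":[0.184,0.227,-0.856],"dq":[0.031,0.124,-0.028],"tcp":[-0.104,-0.057,0.544],"u":[0.636,0.524,1.452]}
{"k":35,"ang":[0.19,0.23,-0.857],"dq":[0.544,0.174,-0.057],"tcp":[-0.105,-0.058,0.544],"u":[-1.748,-1.393,1.549]}
{"k":36,"ang":[0.197,0.235,-0.858],"dq":[0.229,0.265,-0.108],"tcp":[-0.105,-0.06,0.543]}


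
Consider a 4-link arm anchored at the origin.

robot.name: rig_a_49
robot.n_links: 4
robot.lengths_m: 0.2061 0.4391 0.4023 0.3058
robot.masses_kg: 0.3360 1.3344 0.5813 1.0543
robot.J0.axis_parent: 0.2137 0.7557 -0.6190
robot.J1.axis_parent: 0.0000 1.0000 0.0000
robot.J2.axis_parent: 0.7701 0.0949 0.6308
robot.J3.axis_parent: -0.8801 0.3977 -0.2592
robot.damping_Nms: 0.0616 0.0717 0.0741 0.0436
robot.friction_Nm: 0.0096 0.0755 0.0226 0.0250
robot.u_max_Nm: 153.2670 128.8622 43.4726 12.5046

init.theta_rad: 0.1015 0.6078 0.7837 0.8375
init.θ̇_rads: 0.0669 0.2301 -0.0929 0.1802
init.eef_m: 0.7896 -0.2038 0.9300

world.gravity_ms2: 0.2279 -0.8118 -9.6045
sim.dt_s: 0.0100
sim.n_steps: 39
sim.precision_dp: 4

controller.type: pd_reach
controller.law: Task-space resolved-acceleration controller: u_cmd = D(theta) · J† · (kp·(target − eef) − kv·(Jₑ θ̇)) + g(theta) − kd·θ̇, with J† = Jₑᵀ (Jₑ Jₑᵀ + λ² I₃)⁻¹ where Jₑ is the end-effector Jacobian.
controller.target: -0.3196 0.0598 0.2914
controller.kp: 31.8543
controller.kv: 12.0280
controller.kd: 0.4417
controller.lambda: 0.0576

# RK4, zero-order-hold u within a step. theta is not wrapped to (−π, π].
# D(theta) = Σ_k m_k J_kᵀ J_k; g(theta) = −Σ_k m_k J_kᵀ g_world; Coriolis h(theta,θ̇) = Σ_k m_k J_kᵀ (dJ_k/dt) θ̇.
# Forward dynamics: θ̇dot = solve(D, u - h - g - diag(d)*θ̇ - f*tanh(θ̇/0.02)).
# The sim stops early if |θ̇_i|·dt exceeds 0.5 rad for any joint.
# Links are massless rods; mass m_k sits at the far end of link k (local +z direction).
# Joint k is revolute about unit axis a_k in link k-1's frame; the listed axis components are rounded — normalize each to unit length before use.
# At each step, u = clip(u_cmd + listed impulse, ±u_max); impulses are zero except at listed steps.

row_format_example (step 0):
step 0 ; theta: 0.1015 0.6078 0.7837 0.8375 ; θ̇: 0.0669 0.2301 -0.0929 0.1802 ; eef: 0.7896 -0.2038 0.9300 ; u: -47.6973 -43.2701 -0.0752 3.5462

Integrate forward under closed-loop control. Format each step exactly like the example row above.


step 1 ; theta: 0.0993 0.6102 0.7928 0.8470 ; θ̇: -0.5045 0.2573 1.9036 1.7037 ; eef: 0.7900 -0.2031 0.9272 ; u: -43.2183 -39.6880 -1.1765 2.5329
step 2 ; theta: 0.0919 0.6130 0.8196 0.8692 ; θ̇: -0.9720 0.2817 3.4380 2.7155 ; eef: 0.7874 -0.2018 0.9234 ; u: -39.1056 -36.1037 -2.0118 1.9402
step 3 ; theta: 0.0803 0.6158 0.8598 0.8996 ; θ̇: -1.3386 0.2836 4.6139 3.3550 ; eef: 0.7824 -0.2001 0.9189 ; u: -35.4374 -32.6730 -2.6455 1.6174
step 4 ; theta: 0.0655 0.6185 0.9105 0.9351 ; θ̇: -1.6167 0.2568 5.5174 3.7321 ; eef: 0.7755 -0.1981 0.9141 ; u: -32.2410 -29.5068 -3.1226 1.4600
step 5 ; theta: 0.0483 0.6209 0.9692 0.9735 ; θ̇: -1.8210 0.2018 6.2168 3.9281 ; eef: 0.7668 -0.1959 0.9091 ; u: -29.5070 -26.6698 -3.4781 1.3986
step 6 ; theta: 0.0294 0.6225 1.0341 1.0132 ; θ̇: -1.9654 0.1216 6.7643 4.0008 ; eef: 0.7569 -0.1936 0.9040 ; u: -27.2036 -24.1889 -3.7401 1.3890
step 7 ; theta: 0.0092 0.6232 1.1039 1.0532 ; θ̇: -2.0617 0.0202 7.1989 3.9895 ; eef: 0.7458 -0.1911 0.8987 ; u: -25.2873 -22.0653 -3.9312 1.4047
step 8 ; theta: -0.0117 0.6229 1.1777 1.0927 ; θ̇: -2.1220 -0.0961 7.5491 3.9152 ; eef: 0.7338 -0.1884 0.8934 ; u: -23.7233 -20.3034 -4.0704 1.4333
step 9 ; theta: -0.0331 0.6213 1.2546 1.1313 ; θ̇: -2.1505 -0.2276 7.8366 3.8022 ; eef: 0.7211 -0.1856 0.8879 ; u: -22.4515 -18.8597 -4.1719 1.4637
step 10 ; theta: -0.0546 0.6183 1.3342 1.1687 ; θ̇: -2.1516 -0.3730 8.0768 3.6640 ; eef: 0.7078 -0.1827 0.8823 ; u: -21.4212 -17.6984 -4.2465 1.4919
step 11 ; theta: -0.0760 0.6138 1.4160 1.2046 ; θ̇: -2.1290 -0.5309 8.2809 3.5082 ; eef: 0.6941 -0.1795 0.8767 ; u: -20.5876 -16.7867 -4.3025 1.5172
step 12 ; theta: -0.0971 0.6076 1.4996 1.2388 ; θ̇: -2.0853 -0.7001 8.4572 3.3404 ; eef: 0.6801 -0.1762 0.8709 ; u: -19.9087 -16.0912 -4.3457 1.5402
step 13 ; theta: -0.1176 0.5997 1.5850 1.2714 ; θ̇: -2.0221 -0.8797 8.6115 3.1643 ; eef: 0.6659 -0.1726 0.8649 ; u: -19.3443 -15.5785 -4.3803 1.5621
step 14 ; theta: -0.1375 0.5900 1.6718 1.3021 ; θ̇: -1.9403 -1.0692 8.7478 2.9830 ; eef: 0.6516 -0.1688 0.8589 ; u: -18.8551 -15.2149 -4.4088 1.5841
step 15 ; theta: -0.1564 0.5783 1.7599 1.3311 ; θ̇: -1.8403 -1.2676 8.8687 2.7988 ; eef: 0.6373 -0.1647 0.8527 ; u: -18.4010 -14.9657 -4.4329 1.6075
step 16 ; theta: -0.1742 0.5646 1.8491 1.3581 ; θ̇: -1.7223 -1.4738 8.9757 2.6142 ; eef: 0.6231 -0.1602 0.8464 ; u: -17.9390 -14.7934 -4.4533 1.6332
step 17 ; theta: -0.1907 0.5488 1.9393 1.3834 ; θ̇: -1.5864 -1.6861 9.0688 2.4316 ; eef: 0.6090 -0.1554 0.8401 ; u: -17.4211 -14.6554 -4.4702 1.6618
step 18 ; theta: -0.2058 0.5309 2.0304 1.4068 ; θ̇: -1.4326 -1.9020 9.1471 2.2540 ; eef: 0.5951 -0.1502 0.8337 ; u: -16.7911 -14.5017 -4.4837 1.6932
step 19 ; theta: -0.2193 0.5108 2.1222 1.4286 ; θ̇: -1.2614 -2.1178 9.2083 2.0852 ; eef: 0.5814 -0.1445 0.8274 ; u: -15.9820 -14.2712 -4.4941 1.7266
step 20 ; theta: -0.2310 0.4885 2.2145 1.4487 ; θ̇: -1.0740 -2.3281 9.2483 1.9306 ; eef: 0.5681 -0.1383 0.8211 ; u: -14.9135 -13.8890 -4.5019 1.7604
step 21 ; theta: -0.2407 0.4642 2.3071 1.4674 ; θ̇: -0.8726 -2.5250 9.2612 1.7971 ; eef: 0.5552 -0.1316 0.8150 ; u: -13.4934 -13.2648 -4.5086 1.7916
step 22 ; theta: -0.2483 0.4381 2.3997 1.4848 ; θ̇: -0.6613 -2.6979 9.2387 1.6939 ; eef: 0.5426 -0.1243 0.8092 ; u: -11.6237 -12.2968 -4.5165 1.8163
step 23 ; theta: -0.2538 0.4104 2.4918 1.5015 ; θ̇: -0.4469 -2.8321 9.1695 1.6328 ; eef: 0.5304 -0.1164 0.8036 ; u: -9.2185 -10.8846 -4.5293 1.8290
step 24 ; theta: -0.2572 0.3816 2.5829 1.5179 ; θ̇: -0.2396 -2.9093 9.0397 1.6278 ; eef: 0.5186 -0.1078 0.7985 ; u: -6.2365 -8.9568 -4.5509 1.8236
step 25 ; theta: -0.2586 0.3525 2.6723 1.5345 ; θ̇: -0.0532 -2.9084 8.8340 1.6938 ; eef: 0.5072 -0.0987 0.7939 ; u: -2.7258 -6.5136 -4.5836 1.7935
step 26 ; theta: -0.2584 0.3238 2.7593 1.5523 ; θ̇: 0.0950 -2.8080 8.5370 1.8431 ; eef: 0.4961 -0.0890 0.7898 ; u: 1.1387 -3.6699 -4.6256 1.7341
step 27 ; theta: -0.2569 0.2967 2.8427 1.5719 ; θ̇: 0.1898 -2.5943 8.1422 2.0837 ; eef: 0.4853 -0.0789 0.7862 ; u: 5.0459 -0.6698 -4.6688 1.6426
step 28 ; theta: -0.2547 0.2724 2.9218 1.5945 ; θ̇: 0.2216 -2.2667 7.6540 2.4128 ; eef: 0.4747 -0.0685 0.7832 ; u: 8.6167 2.1578 -4.6985 1.5205
step 29 ; theta: -0.2526 0.2518 2.9956 1.6206 ; θ̇: 0.1915 -1.8420 7.0917 2.8151 ; eef: 0.4643 -0.0580 0.7805 ; u: 11.5183 4.5003 -4.6975 1.3736
step 30 ; theta: -0.2510 0.2358 3.0635 1.6511 ; θ̇: 0.1127 -1.3528 6.4871 3.2656 ; eef: 0.4540 -0.0476 0.7781 ; u: 13.5657 6.1627 -4.6533 1.2106
step 31 ; theta: -0.2504 0.2248 3.1253 1.6861 ; θ̇: 0.0075 -0.8402 5.8765 3.7349 ; eef: 0.4438 -0.0374 0.7757 ; u: 14.7553 7.1099 -4.5628 1.0408
step 32 ; theta: -0.2508 0.2189 3.1812 1.7258 ; θ̇: -0.0995 -0.3433 5.2933 4.1966 ; eef: 0.4336 -0.0276 0.7733 ; u: 15.2190 7.4366 -4.4327 0.8728
step 33 ; theta: -0.2523 0.2178 3.2314 1.7699 ; θ̇: -0.1879 0.1083 4.7597 4.6301 ; eef: 0.4235 -0.0183 0.7707 ; u: 15.1579 7.3067 -4.2753 0.7133
step 34 ; theta: -0.2544 0.2208 3.2767 1.8182 ; θ̇: -0.2389 0.4905 4.2961 5.0235 ; eef: 0.4135 -0.0096 0.7678 ; u: 14.7562 6.8896 -4.1046 0.5665
step 35 ; theta: -0.2569 0.2273 3.3176 1.8702 ; θ̇: -0.2569 0.8107 3.8852 5.3739 ; eef: 0.4036 -0.0015 0.7646 ; u: 14.2281 6.3393 -3.9337 0.4330
step 36 ; theta: -0.2594 0.2367 3.3546 1.9255 ; θ̇: -0.2393 1.0688 3.5242 5.6846 ; eef: 0.3938 0.0061 0.7612 ; u: 13.6983 5.7590 -3.7732 0.3113
step 37 ; theta: -0.2616 0.2484 3.3882 1.9837 ; θ̇: -0.1859 1.2684 3.2073 5.9621 ; eef: 0.3842 0.0131 0.7574 ; u: 13.2539 5.2173 -3.6303 0.1987
step 38 ; theta: -0.2630 0.2619 3.4189 2.0446 ; θ̇: -0.0976 1.4142 2.9282 6.2145 ; eef: 0.3749 0.0197 0.7535 ; u: 12.9512 4.7546 -3.5099 0.0916
step 39 ; theta: -0.2634 0.2765 3.4470 2.1079 ; θ̇: 0.0245 1.5111 2.6805 6.4501 ; eef: 0.3659 0.0259 0.7494


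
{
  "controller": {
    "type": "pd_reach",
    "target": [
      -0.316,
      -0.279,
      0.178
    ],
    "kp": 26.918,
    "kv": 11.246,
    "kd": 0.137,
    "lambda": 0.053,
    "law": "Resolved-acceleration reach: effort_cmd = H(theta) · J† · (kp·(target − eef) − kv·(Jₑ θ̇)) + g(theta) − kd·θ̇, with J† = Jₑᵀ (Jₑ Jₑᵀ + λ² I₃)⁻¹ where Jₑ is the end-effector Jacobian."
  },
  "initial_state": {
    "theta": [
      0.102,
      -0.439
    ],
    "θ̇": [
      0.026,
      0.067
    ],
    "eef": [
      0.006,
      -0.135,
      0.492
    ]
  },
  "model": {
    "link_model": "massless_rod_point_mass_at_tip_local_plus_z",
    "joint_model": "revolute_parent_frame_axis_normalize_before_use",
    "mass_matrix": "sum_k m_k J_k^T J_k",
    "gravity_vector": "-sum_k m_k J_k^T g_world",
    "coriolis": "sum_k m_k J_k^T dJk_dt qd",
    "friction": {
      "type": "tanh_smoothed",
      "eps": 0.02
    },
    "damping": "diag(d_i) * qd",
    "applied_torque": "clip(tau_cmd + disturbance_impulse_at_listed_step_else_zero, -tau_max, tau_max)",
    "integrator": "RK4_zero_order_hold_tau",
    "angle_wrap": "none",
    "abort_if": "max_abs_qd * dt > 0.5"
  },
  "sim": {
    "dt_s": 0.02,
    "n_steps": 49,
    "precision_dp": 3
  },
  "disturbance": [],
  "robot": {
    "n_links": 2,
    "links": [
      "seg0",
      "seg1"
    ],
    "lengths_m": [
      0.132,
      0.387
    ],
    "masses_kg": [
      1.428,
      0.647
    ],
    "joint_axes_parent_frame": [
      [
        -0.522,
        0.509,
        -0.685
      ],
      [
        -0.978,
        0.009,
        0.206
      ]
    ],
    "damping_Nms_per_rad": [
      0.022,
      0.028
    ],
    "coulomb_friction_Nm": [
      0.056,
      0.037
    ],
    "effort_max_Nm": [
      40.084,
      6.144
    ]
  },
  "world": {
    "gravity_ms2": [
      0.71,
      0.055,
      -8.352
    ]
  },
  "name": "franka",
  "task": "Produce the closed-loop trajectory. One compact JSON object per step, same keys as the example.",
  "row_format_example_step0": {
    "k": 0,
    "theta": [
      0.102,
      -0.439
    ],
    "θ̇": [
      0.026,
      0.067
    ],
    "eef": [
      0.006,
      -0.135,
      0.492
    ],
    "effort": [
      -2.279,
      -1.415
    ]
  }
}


{"k":1,"theta":[0.095,-0.437],"\u03b8\u0307":[-0.668,0.125],"eef":[0.005,-0.136,0.492],"effort":[-1.671,-0.921]}
{"k":2,"theta":[0.077,-0.435],"\u03b8\u0307":[-1.132,0.117],"eef":[0.003,-0.139,0.491],"effort":[-1.186,-0.49]}
{"k":3,"theta":[0.051,-0.432],"\u03b8\u0307":[-1.475,0.111],"eef":[-0.001,-0.145,0.489],"effort":[-0.786,-0.125]}
{"k":4,"theta":[0.019,-0.43],"\u03b8\u0307":[-1.739,0.123],"eef":[-0.006,-0.153,0.487],"effort":[-0.451,0.18]}
{"k":5,"theta":[-0.017,-0.427],"\u03b8\u0307":[-1.948,0.157],"eef":[-0.011,-0.161,0.484],"effort":[-0.165,0.436]}
{"k":6,"theta":[-0.058,-0.424],"\u03b8\u0307":[-2.116,0.209],"eef":[-0.016,-0.171,0.481],"effort":[0.082,0.649]}
{"k":7,"theta":[-0.102,-0.419],"\u03b8\u0307":[-2.25,0.278],"eef":[-0.021,-0.181,0.477],"effort":[0.298,0.826]}
{"k":8,"theta":[-0.148,-0.413],"\u03b8\u0307":[-2.356,0.357],"eef":[-0.027,-0.191,0.473],"effort":[0.49,0.974]}
{"k":9,"theta":[-0.195,-0.405],"\u03b8\u0307":[-2.437,0.445],"eef":[-0.032,-0.201,0.469],"effort":[0.661,1.095]}
{"k":10,"theta":[-0.245,-0.395],"\u03b8\u0307":[-2.495,0.536],"eef":[-0.037,-0.211,0.465],"effort":[0.815,1.194]}
{"k":11,"theta":[-0.295,-0.383],"\u03b8\u0307":[-2.532,0.629],"eef":[-0.042,-0.22,0.46],"effort":[0.954,1.272]}
{"k":12,"theta":[-0.346,-0.37],"\u03b8\u0307":[-2.55,0.72],"eef":[-0.047,-0.23,0.456],"effort":[1.081,1.332]}
{"k":13,"theta":[-0.397,-0.355],"\u03b8\u0307":[-2.549,0.807],"eef":[-0.052,-0.239,0.451],"effort":[1.197,1.375]}
{"k":14,"theta":[-0.447,-0.338],"\u03b8\u0307":[-2.531,0.889],"eef":[-0.057,-0.247,0.447],"effort":[1.303,1.404]}
{"k":15,"theta":[-0.497,-0.319],"\u03b8\u0307":[-2.498,0.965],"eef":[-0.062,-0.255,0.442],"effort":[1.4,1.418]}
{"k":16,"theta":[-0.547,-0.299],"\u03b8\u0307":[-2.452,1.033],"eef":[-0.067,-0.263,0.438],"effort":[1.488,1.419]}
{"k":17,"theta":[-0.595,-0.278],"\u03b8\u0307":[-2.394,1.094],"eef":[-0.072,-0.27,0.433],"effort":[1.568,1.408]}
{"k":18,"theta":[-0.642,-0.256],"\u03b8\u0307":[-2.326,1.147],"eef":[-0.077,-0.277,0.429],"effort":[1.641,1.388]}
{"k":19,"theta":[-0.688,-0.232],"\u03b8\u0307":[-2.251,1.192],"eef":[-0.082,-0.283,0.424],"effort":[1.707,1.358]}
{"k":20,"theta":[-0.732,-0.208],"\u03b8\u0307":[-2.171,1.23],"eef":[-0.088,-0.288,0.42],"effort":[1.768,1.32]}
{"k":21,"theta":[-0.775,-0.183],"\u03b8\u0307":[-2.086,1.261],"eef":[-0.093,-0.293,0.416],"effort":[1.822,1.276]}
{"k":22,"theta":[-0.816,-0.158],"\u03b8\u0307":[-2.0,1.285],"eef":[-0.099,-0.298,0.412],"effort":[1.872,1.226]}
{"k":23,"theta":[-0.855,-0.132],"\u03b8\u0307":[-1.912,1.303],"eef":[-0.105,-0.302,0.407],"effort":[1.918,1.171]}
{"k":24,"theta":[-0.892,-0.106],"\u03b8\u0307":[-1.825,1.316],"eef":[-0.111,-0.306,0.403],"effort":[1.96,1.113]}
{"k":25,"theta":[-0.927,-0.08],"\u03b8\u0307":[-1.74,1.323],"eef":[-0.117,-0.31,0.399],"effort":[1.999,1.053]}
{"k":26,"theta":[-0.961,-0.053],"\u03b8\u0307":[-1.656,1.326],"eef":[-0.124,-0.313,0.395],"effort":[2.035,0.991]}
{"k":27,"theta":[-0.994,-0.027],"\u03b8\u0307":[-1.575,1.324],"eef":[-0.13,-0.316,0.391],"effort":[2.068,0.928]}
{"k":28,"theta":[-1.024,-0.0],"\u03b8\u0307":[-1.496,1.319],"eef":[-0.136,-0.318,0.387],"effort":[2.1,0.865]}
{"k":29,"theta":[-1.053,0.026],"\u03b8\u0307":[-1.421,1.31],"eef":[-0.143,-0.321,0.382],"effort":[2.129,0.801]}
{"k":30,"theta":[-1.081,0.052],"\u03b8\u0307":[-1.348,1.298],"eef":[-0.149,-0.322,0.378],"effort":[2.157,0.739]}
{"k":31,"theta":[-1.107,0.078],"\u03b8\u0307":[-1.28,1.283],"eef":[-0.156,-0.324,0.374],"effort":[2.183,0.677]}
{"k":32,"theta":[-1.132,0.103],"\u03b8\u0307":[-1.214,1.266],"eef":[-0.162,-0.326,0.37],"effort":[2.209,0.617]}
{"k":33,"theta":[-1.156,0.128],"\u03b8\u0307":[-1.152,1.246],"eef":[-0.168,-0.327,0.365],"effort":[2.232,0.558]}
{"k":34,"theta":[-1.178,0.153],"\u03b8\u0307":[-1.093,1.225],"eef":[-0.175,-0.328,0.361],"effort":[2.255,0.501]}
{"k":35,"theta":[-1.199,0.177],"\u03b8\u0307":[-1.037,1.202],"eef":[-0.181,-0.329,0.357],"effort":[2.276,0.446]}
{"k":36,"theta":[-1.22,0.201],"\u03b8\u0307":[-0.984,1.177],"eef":[-0.187,-0.329,0.352],"effort":[2.297,0.392]}
{"k":37,"theta":[-1.239,0.224],"\u03b8\u0307":[-0.934,1.152],"eef":[-0.193,-0.33,0.348],"effort":[2.316,0.341]}
{"k":38,"theta":[-1.257,0.247],"\u03b8\u0307":[-0.886,1.125],"eef":[-0.198,-0.33,0.344],"effort":[2.334,0.292]}
{"k":39,"theta":[-1.274,0.269],"\u03b8\u0307":[-0.841,1.098],"eef":[-0.204,-0.33,0.34],"effort":[2.352,0.245]}
{"k":40,"theta":[-1.291,0.291],"\u03b8\u0307":[-0.799,1.069],"eef":[-0.209,-0.33,0.335],"effort":[2.368,0.2]}
{"k":41,"theta":[-1.306,0.312],"\u03b8\u0307":[-0.759,1.041],"eef":[-0.215,-0.33,0.331],"effort":[2.384,0.157]}
{"k":42,"theta":[-1.321,0.332],"\u03b8\u0307":[-0.721,1.012],"eef":[-0.22,-0.33,0.327],"effort":[2.399,0.116]}
{"k":43,"theta":[-1.335,0.352],"\u03b8\u0307":[-0.685,0.983],"eef":[-0.225,-0.329,0.323],"effort":[2.413,0.077]}
{"k":44,"theta":[-1.348,0.371],"\u03b8\u0307":[-0.651,0.954],"eef":[-0.23,-0.329,0.319],"effort":[2.426,0.04]}
{"k":45,"theta":[-1.361,0.39],"\u03b8\u0307":[-0.619,0.925],"eef":[-0.234,-0.329,0.315],"effort":[2.438,0.005]}
{"k":46,"theta":[-1.373,0.408],"\u03b8\u0307":[-0.589,0.896],"eef":[-0.239,-0.328,0.311],"effort":[2.45,-0.028]}
{"k":47,"theta":[-1.385,0.426],"\u03b8\u0307":[-0.56,0.867],"eef":[-0.243,-0.328,0.307],"effort":[2.461,-0.06]}
{"k":48,"theta":[-1.395,0.443],"\u03b8\u0307":[-0.533,0.838],"eef":[-0.247,-0.327,0.303],"effort":[2.471,-0.09]}
{"k":49,"theta":[-1.406,0.46],"\u03b8\u0307":[-0.507,0.81],"eef":[-0.251,-0.326,0.3]}
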